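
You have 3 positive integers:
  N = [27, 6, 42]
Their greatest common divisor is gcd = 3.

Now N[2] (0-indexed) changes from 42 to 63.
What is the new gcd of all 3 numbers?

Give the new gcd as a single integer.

Numbers: [27, 6, 42], gcd = 3
Change: index 2, 42 -> 63
gcd of the OTHER numbers (without index 2): gcd([27, 6]) = 3
New gcd = gcd(g_others, new_val) = gcd(3, 63) = 3

Answer: 3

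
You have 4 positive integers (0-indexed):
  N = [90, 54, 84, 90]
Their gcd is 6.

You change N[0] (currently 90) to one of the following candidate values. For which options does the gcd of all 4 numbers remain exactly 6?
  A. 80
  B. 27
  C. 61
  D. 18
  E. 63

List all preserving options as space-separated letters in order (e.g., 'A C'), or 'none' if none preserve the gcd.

Old gcd = 6; gcd of others (without N[0]) = 6
New gcd for candidate v: gcd(6, v). Preserves old gcd iff gcd(6, v) = 6.
  Option A: v=80, gcd(6,80)=2 -> changes
  Option B: v=27, gcd(6,27)=3 -> changes
  Option C: v=61, gcd(6,61)=1 -> changes
  Option D: v=18, gcd(6,18)=6 -> preserves
  Option E: v=63, gcd(6,63)=3 -> changes

Answer: D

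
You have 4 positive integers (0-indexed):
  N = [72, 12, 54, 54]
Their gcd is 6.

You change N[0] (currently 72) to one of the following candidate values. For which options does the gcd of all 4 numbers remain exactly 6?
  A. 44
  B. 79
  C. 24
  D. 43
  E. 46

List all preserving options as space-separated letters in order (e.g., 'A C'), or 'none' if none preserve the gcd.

Answer: C

Derivation:
Old gcd = 6; gcd of others (without N[0]) = 6
New gcd for candidate v: gcd(6, v). Preserves old gcd iff gcd(6, v) = 6.
  Option A: v=44, gcd(6,44)=2 -> changes
  Option B: v=79, gcd(6,79)=1 -> changes
  Option C: v=24, gcd(6,24)=6 -> preserves
  Option D: v=43, gcd(6,43)=1 -> changes
  Option E: v=46, gcd(6,46)=2 -> changes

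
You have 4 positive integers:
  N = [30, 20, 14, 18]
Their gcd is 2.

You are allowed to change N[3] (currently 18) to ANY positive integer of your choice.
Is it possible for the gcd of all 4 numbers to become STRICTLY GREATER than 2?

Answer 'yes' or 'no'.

Current gcd = 2
gcd of all OTHER numbers (without N[3]=18): gcd([30, 20, 14]) = 2
The new gcd after any change is gcd(2, new_value).
This can be at most 2.
Since 2 = old gcd 2, the gcd can only stay the same or decrease.

Answer: no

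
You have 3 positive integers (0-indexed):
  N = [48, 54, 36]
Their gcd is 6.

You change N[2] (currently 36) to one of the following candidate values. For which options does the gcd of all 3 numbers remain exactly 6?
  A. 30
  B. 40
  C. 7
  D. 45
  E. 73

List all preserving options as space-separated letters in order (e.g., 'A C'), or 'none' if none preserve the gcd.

Answer: A

Derivation:
Old gcd = 6; gcd of others (without N[2]) = 6
New gcd for candidate v: gcd(6, v). Preserves old gcd iff gcd(6, v) = 6.
  Option A: v=30, gcd(6,30)=6 -> preserves
  Option B: v=40, gcd(6,40)=2 -> changes
  Option C: v=7, gcd(6,7)=1 -> changes
  Option D: v=45, gcd(6,45)=3 -> changes
  Option E: v=73, gcd(6,73)=1 -> changes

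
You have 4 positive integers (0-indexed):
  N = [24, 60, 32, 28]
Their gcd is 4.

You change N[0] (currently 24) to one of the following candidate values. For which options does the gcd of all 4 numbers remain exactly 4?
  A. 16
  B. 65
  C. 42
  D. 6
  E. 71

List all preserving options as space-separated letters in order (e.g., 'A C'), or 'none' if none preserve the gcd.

Old gcd = 4; gcd of others (without N[0]) = 4
New gcd for candidate v: gcd(4, v). Preserves old gcd iff gcd(4, v) = 4.
  Option A: v=16, gcd(4,16)=4 -> preserves
  Option B: v=65, gcd(4,65)=1 -> changes
  Option C: v=42, gcd(4,42)=2 -> changes
  Option D: v=6, gcd(4,6)=2 -> changes
  Option E: v=71, gcd(4,71)=1 -> changes

Answer: A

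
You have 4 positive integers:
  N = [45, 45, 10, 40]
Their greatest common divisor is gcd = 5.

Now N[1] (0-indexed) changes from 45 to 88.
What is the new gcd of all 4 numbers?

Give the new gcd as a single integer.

Answer: 1

Derivation:
Numbers: [45, 45, 10, 40], gcd = 5
Change: index 1, 45 -> 88
gcd of the OTHER numbers (without index 1): gcd([45, 10, 40]) = 5
New gcd = gcd(g_others, new_val) = gcd(5, 88) = 1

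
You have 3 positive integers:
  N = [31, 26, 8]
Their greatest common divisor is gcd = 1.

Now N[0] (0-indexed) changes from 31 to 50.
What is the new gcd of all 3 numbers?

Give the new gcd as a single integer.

Numbers: [31, 26, 8], gcd = 1
Change: index 0, 31 -> 50
gcd of the OTHER numbers (without index 0): gcd([26, 8]) = 2
New gcd = gcd(g_others, new_val) = gcd(2, 50) = 2

Answer: 2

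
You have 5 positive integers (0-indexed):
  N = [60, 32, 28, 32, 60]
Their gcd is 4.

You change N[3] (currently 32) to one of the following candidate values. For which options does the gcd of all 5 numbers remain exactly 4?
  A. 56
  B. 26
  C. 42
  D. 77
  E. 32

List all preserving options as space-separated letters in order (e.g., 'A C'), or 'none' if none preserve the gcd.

Answer: A E

Derivation:
Old gcd = 4; gcd of others (without N[3]) = 4
New gcd for candidate v: gcd(4, v). Preserves old gcd iff gcd(4, v) = 4.
  Option A: v=56, gcd(4,56)=4 -> preserves
  Option B: v=26, gcd(4,26)=2 -> changes
  Option C: v=42, gcd(4,42)=2 -> changes
  Option D: v=77, gcd(4,77)=1 -> changes
  Option E: v=32, gcd(4,32)=4 -> preserves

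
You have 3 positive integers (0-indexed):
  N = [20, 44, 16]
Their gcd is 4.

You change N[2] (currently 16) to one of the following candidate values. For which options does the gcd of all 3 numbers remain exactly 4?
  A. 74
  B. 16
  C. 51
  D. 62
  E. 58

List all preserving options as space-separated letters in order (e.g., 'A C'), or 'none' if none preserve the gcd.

Answer: B

Derivation:
Old gcd = 4; gcd of others (without N[2]) = 4
New gcd for candidate v: gcd(4, v). Preserves old gcd iff gcd(4, v) = 4.
  Option A: v=74, gcd(4,74)=2 -> changes
  Option B: v=16, gcd(4,16)=4 -> preserves
  Option C: v=51, gcd(4,51)=1 -> changes
  Option D: v=62, gcd(4,62)=2 -> changes
  Option E: v=58, gcd(4,58)=2 -> changes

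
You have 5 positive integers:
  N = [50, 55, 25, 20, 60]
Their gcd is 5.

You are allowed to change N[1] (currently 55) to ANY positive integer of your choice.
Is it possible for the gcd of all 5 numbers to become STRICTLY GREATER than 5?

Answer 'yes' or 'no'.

Answer: no

Derivation:
Current gcd = 5
gcd of all OTHER numbers (without N[1]=55): gcd([50, 25, 20, 60]) = 5
The new gcd after any change is gcd(5, new_value).
This can be at most 5.
Since 5 = old gcd 5, the gcd can only stay the same or decrease.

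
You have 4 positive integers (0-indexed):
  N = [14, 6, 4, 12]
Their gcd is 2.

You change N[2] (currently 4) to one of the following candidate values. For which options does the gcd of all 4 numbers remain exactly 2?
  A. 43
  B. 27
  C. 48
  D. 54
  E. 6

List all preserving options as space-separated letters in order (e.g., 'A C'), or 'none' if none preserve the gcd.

Answer: C D E

Derivation:
Old gcd = 2; gcd of others (without N[2]) = 2
New gcd for candidate v: gcd(2, v). Preserves old gcd iff gcd(2, v) = 2.
  Option A: v=43, gcd(2,43)=1 -> changes
  Option B: v=27, gcd(2,27)=1 -> changes
  Option C: v=48, gcd(2,48)=2 -> preserves
  Option D: v=54, gcd(2,54)=2 -> preserves
  Option E: v=6, gcd(2,6)=2 -> preserves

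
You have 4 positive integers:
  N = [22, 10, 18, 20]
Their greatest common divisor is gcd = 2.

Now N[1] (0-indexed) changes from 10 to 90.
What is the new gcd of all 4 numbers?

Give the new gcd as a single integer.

Numbers: [22, 10, 18, 20], gcd = 2
Change: index 1, 10 -> 90
gcd of the OTHER numbers (without index 1): gcd([22, 18, 20]) = 2
New gcd = gcd(g_others, new_val) = gcd(2, 90) = 2

Answer: 2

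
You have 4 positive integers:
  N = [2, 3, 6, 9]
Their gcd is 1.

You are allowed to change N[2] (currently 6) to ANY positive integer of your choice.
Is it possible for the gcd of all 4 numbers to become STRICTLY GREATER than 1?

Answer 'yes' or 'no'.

Answer: no

Derivation:
Current gcd = 1
gcd of all OTHER numbers (without N[2]=6): gcd([2, 3, 9]) = 1
The new gcd after any change is gcd(1, new_value).
This can be at most 1.
Since 1 = old gcd 1, the gcd can only stay the same or decrease.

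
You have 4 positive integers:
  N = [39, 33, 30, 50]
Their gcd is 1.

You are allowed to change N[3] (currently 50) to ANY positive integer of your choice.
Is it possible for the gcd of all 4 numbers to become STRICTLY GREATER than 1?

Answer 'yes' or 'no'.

Answer: yes

Derivation:
Current gcd = 1
gcd of all OTHER numbers (without N[3]=50): gcd([39, 33, 30]) = 3
The new gcd after any change is gcd(3, new_value).
This can be at most 3.
Since 3 > old gcd 1, the gcd CAN increase (e.g., set N[3] = 3).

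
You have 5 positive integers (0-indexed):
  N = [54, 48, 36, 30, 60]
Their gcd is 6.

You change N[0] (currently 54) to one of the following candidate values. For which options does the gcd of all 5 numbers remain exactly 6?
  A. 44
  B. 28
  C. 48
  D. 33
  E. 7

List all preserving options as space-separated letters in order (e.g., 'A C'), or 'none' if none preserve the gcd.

Old gcd = 6; gcd of others (without N[0]) = 6
New gcd for candidate v: gcd(6, v). Preserves old gcd iff gcd(6, v) = 6.
  Option A: v=44, gcd(6,44)=2 -> changes
  Option B: v=28, gcd(6,28)=2 -> changes
  Option C: v=48, gcd(6,48)=6 -> preserves
  Option D: v=33, gcd(6,33)=3 -> changes
  Option E: v=7, gcd(6,7)=1 -> changes

Answer: C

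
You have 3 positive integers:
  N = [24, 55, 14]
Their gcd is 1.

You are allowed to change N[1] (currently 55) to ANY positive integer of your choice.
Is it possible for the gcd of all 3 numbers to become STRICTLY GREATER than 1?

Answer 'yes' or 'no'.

Answer: yes

Derivation:
Current gcd = 1
gcd of all OTHER numbers (without N[1]=55): gcd([24, 14]) = 2
The new gcd after any change is gcd(2, new_value).
This can be at most 2.
Since 2 > old gcd 1, the gcd CAN increase (e.g., set N[1] = 2).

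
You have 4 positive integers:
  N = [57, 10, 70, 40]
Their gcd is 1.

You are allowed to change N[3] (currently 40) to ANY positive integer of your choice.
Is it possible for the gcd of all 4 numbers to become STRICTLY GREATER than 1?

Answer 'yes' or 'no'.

Answer: no

Derivation:
Current gcd = 1
gcd of all OTHER numbers (without N[3]=40): gcd([57, 10, 70]) = 1
The new gcd after any change is gcd(1, new_value).
This can be at most 1.
Since 1 = old gcd 1, the gcd can only stay the same or decrease.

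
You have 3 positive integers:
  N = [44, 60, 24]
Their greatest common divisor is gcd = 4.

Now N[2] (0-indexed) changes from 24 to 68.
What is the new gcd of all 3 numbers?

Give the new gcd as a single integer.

Numbers: [44, 60, 24], gcd = 4
Change: index 2, 24 -> 68
gcd of the OTHER numbers (without index 2): gcd([44, 60]) = 4
New gcd = gcd(g_others, new_val) = gcd(4, 68) = 4

Answer: 4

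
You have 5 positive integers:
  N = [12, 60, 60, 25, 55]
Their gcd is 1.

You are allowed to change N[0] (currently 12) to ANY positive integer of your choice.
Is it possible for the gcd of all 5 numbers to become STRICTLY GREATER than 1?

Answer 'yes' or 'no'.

Answer: yes

Derivation:
Current gcd = 1
gcd of all OTHER numbers (without N[0]=12): gcd([60, 60, 25, 55]) = 5
The new gcd after any change is gcd(5, new_value).
This can be at most 5.
Since 5 > old gcd 1, the gcd CAN increase (e.g., set N[0] = 5).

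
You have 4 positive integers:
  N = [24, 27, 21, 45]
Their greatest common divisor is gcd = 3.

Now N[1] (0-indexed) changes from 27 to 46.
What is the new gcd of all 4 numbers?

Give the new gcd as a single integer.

Numbers: [24, 27, 21, 45], gcd = 3
Change: index 1, 27 -> 46
gcd of the OTHER numbers (without index 1): gcd([24, 21, 45]) = 3
New gcd = gcd(g_others, new_val) = gcd(3, 46) = 1

Answer: 1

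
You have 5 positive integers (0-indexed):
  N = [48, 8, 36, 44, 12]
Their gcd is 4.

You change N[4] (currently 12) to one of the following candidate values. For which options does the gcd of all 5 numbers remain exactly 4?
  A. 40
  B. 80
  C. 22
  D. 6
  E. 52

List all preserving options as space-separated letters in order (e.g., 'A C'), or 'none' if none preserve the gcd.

Answer: A B E

Derivation:
Old gcd = 4; gcd of others (without N[4]) = 4
New gcd for candidate v: gcd(4, v). Preserves old gcd iff gcd(4, v) = 4.
  Option A: v=40, gcd(4,40)=4 -> preserves
  Option B: v=80, gcd(4,80)=4 -> preserves
  Option C: v=22, gcd(4,22)=2 -> changes
  Option D: v=6, gcd(4,6)=2 -> changes
  Option E: v=52, gcd(4,52)=4 -> preserves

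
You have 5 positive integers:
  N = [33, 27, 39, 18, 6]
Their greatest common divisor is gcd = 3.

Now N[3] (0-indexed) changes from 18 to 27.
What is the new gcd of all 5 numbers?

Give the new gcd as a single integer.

Answer: 3

Derivation:
Numbers: [33, 27, 39, 18, 6], gcd = 3
Change: index 3, 18 -> 27
gcd of the OTHER numbers (without index 3): gcd([33, 27, 39, 6]) = 3
New gcd = gcd(g_others, new_val) = gcd(3, 27) = 3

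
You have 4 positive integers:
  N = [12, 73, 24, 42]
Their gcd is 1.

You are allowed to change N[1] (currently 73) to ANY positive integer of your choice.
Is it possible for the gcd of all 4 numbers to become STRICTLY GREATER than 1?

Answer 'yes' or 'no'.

Current gcd = 1
gcd of all OTHER numbers (without N[1]=73): gcd([12, 24, 42]) = 6
The new gcd after any change is gcd(6, new_value).
This can be at most 6.
Since 6 > old gcd 1, the gcd CAN increase (e.g., set N[1] = 6).

Answer: yes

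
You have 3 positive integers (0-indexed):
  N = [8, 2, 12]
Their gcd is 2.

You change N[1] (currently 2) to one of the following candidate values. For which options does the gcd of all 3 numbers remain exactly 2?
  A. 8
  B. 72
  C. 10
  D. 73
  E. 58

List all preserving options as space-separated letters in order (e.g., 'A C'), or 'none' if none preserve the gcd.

Old gcd = 2; gcd of others (without N[1]) = 4
New gcd for candidate v: gcd(4, v). Preserves old gcd iff gcd(4, v) = 2.
  Option A: v=8, gcd(4,8)=4 -> changes
  Option B: v=72, gcd(4,72)=4 -> changes
  Option C: v=10, gcd(4,10)=2 -> preserves
  Option D: v=73, gcd(4,73)=1 -> changes
  Option E: v=58, gcd(4,58)=2 -> preserves

Answer: C E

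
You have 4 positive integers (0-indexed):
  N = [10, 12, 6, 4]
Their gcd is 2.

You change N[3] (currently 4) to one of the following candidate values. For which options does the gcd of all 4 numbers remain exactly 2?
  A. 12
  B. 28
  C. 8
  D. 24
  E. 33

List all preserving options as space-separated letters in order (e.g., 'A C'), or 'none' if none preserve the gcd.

Answer: A B C D

Derivation:
Old gcd = 2; gcd of others (without N[3]) = 2
New gcd for candidate v: gcd(2, v). Preserves old gcd iff gcd(2, v) = 2.
  Option A: v=12, gcd(2,12)=2 -> preserves
  Option B: v=28, gcd(2,28)=2 -> preserves
  Option C: v=8, gcd(2,8)=2 -> preserves
  Option D: v=24, gcd(2,24)=2 -> preserves
  Option E: v=33, gcd(2,33)=1 -> changes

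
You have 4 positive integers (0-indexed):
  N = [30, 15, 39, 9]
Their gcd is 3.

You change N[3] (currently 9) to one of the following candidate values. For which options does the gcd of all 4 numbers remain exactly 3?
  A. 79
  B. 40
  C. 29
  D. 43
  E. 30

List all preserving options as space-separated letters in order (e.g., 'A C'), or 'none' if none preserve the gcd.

Old gcd = 3; gcd of others (without N[3]) = 3
New gcd for candidate v: gcd(3, v). Preserves old gcd iff gcd(3, v) = 3.
  Option A: v=79, gcd(3,79)=1 -> changes
  Option B: v=40, gcd(3,40)=1 -> changes
  Option C: v=29, gcd(3,29)=1 -> changes
  Option D: v=43, gcd(3,43)=1 -> changes
  Option E: v=30, gcd(3,30)=3 -> preserves

Answer: E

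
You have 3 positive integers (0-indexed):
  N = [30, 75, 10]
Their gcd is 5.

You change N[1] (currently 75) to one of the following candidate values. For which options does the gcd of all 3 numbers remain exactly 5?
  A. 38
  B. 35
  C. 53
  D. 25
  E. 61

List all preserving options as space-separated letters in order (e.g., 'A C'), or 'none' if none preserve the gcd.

Old gcd = 5; gcd of others (without N[1]) = 10
New gcd for candidate v: gcd(10, v). Preserves old gcd iff gcd(10, v) = 5.
  Option A: v=38, gcd(10,38)=2 -> changes
  Option B: v=35, gcd(10,35)=5 -> preserves
  Option C: v=53, gcd(10,53)=1 -> changes
  Option D: v=25, gcd(10,25)=5 -> preserves
  Option E: v=61, gcd(10,61)=1 -> changes

Answer: B D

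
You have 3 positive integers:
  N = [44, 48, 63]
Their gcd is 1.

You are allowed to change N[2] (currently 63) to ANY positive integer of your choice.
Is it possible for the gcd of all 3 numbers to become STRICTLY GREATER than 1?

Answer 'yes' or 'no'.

Answer: yes

Derivation:
Current gcd = 1
gcd of all OTHER numbers (without N[2]=63): gcd([44, 48]) = 4
The new gcd after any change is gcd(4, new_value).
This can be at most 4.
Since 4 > old gcd 1, the gcd CAN increase (e.g., set N[2] = 4).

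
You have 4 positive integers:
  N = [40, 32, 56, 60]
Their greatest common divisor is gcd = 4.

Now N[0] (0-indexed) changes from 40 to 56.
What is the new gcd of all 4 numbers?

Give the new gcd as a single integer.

Numbers: [40, 32, 56, 60], gcd = 4
Change: index 0, 40 -> 56
gcd of the OTHER numbers (without index 0): gcd([32, 56, 60]) = 4
New gcd = gcd(g_others, new_val) = gcd(4, 56) = 4

Answer: 4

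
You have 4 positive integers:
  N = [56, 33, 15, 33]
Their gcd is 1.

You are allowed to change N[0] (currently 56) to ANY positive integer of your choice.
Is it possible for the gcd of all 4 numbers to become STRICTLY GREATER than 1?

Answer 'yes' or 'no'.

Answer: yes

Derivation:
Current gcd = 1
gcd of all OTHER numbers (without N[0]=56): gcd([33, 15, 33]) = 3
The new gcd after any change is gcd(3, new_value).
This can be at most 3.
Since 3 > old gcd 1, the gcd CAN increase (e.g., set N[0] = 3).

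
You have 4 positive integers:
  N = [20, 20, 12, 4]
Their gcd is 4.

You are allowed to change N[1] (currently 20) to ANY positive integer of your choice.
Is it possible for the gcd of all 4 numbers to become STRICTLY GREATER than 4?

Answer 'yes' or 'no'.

Current gcd = 4
gcd of all OTHER numbers (without N[1]=20): gcd([20, 12, 4]) = 4
The new gcd after any change is gcd(4, new_value).
This can be at most 4.
Since 4 = old gcd 4, the gcd can only stay the same or decrease.

Answer: no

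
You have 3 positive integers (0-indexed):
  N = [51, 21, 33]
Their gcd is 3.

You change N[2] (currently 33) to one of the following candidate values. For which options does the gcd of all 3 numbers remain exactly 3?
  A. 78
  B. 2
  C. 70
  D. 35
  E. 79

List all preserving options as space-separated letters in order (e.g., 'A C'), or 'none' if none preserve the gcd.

Answer: A

Derivation:
Old gcd = 3; gcd of others (without N[2]) = 3
New gcd for candidate v: gcd(3, v). Preserves old gcd iff gcd(3, v) = 3.
  Option A: v=78, gcd(3,78)=3 -> preserves
  Option B: v=2, gcd(3,2)=1 -> changes
  Option C: v=70, gcd(3,70)=1 -> changes
  Option D: v=35, gcd(3,35)=1 -> changes
  Option E: v=79, gcd(3,79)=1 -> changes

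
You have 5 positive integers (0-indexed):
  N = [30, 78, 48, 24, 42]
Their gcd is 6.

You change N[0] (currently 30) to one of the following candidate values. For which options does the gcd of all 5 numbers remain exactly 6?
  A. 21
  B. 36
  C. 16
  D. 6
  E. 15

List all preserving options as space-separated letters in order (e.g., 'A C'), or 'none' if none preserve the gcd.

Answer: B D

Derivation:
Old gcd = 6; gcd of others (without N[0]) = 6
New gcd for candidate v: gcd(6, v). Preserves old gcd iff gcd(6, v) = 6.
  Option A: v=21, gcd(6,21)=3 -> changes
  Option B: v=36, gcd(6,36)=6 -> preserves
  Option C: v=16, gcd(6,16)=2 -> changes
  Option D: v=6, gcd(6,6)=6 -> preserves
  Option E: v=15, gcd(6,15)=3 -> changes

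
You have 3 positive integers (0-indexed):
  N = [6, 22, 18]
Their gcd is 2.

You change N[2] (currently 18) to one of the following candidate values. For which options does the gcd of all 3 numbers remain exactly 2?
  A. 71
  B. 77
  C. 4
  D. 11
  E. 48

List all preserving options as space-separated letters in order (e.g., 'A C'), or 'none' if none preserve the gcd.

Old gcd = 2; gcd of others (without N[2]) = 2
New gcd for candidate v: gcd(2, v). Preserves old gcd iff gcd(2, v) = 2.
  Option A: v=71, gcd(2,71)=1 -> changes
  Option B: v=77, gcd(2,77)=1 -> changes
  Option C: v=4, gcd(2,4)=2 -> preserves
  Option D: v=11, gcd(2,11)=1 -> changes
  Option E: v=48, gcd(2,48)=2 -> preserves

Answer: C E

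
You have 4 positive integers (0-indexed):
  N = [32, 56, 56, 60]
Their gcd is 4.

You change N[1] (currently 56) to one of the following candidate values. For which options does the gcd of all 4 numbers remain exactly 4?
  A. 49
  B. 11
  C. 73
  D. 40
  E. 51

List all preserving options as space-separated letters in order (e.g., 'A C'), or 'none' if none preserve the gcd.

Answer: D

Derivation:
Old gcd = 4; gcd of others (without N[1]) = 4
New gcd for candidate v: gcd(4, v). Preserves old gcd iff gcd(4, v) = 4.
  Option A: v=49, gcd(4,49)=1 -> changes
  Option B: v=11, gcd(4,11)=1 -> changes
  Option C: v=73, gcd(4,73)=1 -> changes
  Option D: v=40, gcd(4,40)=4 -> preserves
  Option E: v=51, gcd(4,51)=1 -> changes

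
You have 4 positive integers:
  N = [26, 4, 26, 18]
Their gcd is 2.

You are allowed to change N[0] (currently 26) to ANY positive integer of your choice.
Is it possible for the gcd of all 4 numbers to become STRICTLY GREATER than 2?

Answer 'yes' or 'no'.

Current gcd = 2
gcd of all OTHER numbers (without N[0]=26): gcd([4, 26, 18]) = 2
The new gcd after any change is gcd(2, new_value).
This can be at most 2.
Since 2 = old gcd 2, the gcd can only stay the same or decrease.

Answer: no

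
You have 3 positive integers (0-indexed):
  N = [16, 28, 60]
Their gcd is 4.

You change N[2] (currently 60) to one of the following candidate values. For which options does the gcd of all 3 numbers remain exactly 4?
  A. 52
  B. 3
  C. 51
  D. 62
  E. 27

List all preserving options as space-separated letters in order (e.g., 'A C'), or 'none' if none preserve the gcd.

Old gcd = 4; gcd of others (without N[2]) = 4
New gcd for candidate v: gcd(4, v). Preserves old gcd iff gcd(4, v) = 4.
  Option A: v=52, gcd(4,52)=4 -> preserves
  Option B: v=3, gcd(4,3)=1 -> changes
  Option C: v=51, gcd(4,51)=1 -> changes
  Option D: v=62, gcd(4,62)=2 -> changes
  Option E: v=27, gcd(4,27)=1 -> changes

Answer: A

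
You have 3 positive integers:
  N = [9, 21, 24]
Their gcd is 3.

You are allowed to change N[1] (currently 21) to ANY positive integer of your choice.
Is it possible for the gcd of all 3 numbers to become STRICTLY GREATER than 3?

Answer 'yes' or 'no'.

Current gcd = 3
gcd of all OTHER numbers (without N[1]=21): gcd([9, 24]) = 3
The new gcd after any change is gcd(3, new_value).
This can be at most 3.
Since 3 = old gcd 3, the gcd can only stay the same or decrease.

Answer: no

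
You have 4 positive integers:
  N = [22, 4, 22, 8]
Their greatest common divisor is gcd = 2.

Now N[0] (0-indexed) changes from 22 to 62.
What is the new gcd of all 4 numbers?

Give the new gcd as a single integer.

Answer: 2

Derivation:
Numbers: [22, 4, 22, 8], gcd = 2
Change: index 0, 22 -> 62
gcd of the OTHER numbers (without index 0): gcd([4, 22, 8]) = 2
New gcd = gcd(g_others, new_val) = gcd(2, 62) = 2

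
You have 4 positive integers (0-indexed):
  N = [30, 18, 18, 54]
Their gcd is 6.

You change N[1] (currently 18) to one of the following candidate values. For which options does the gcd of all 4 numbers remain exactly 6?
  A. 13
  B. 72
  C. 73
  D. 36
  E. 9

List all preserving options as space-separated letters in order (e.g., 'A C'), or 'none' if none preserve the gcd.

Answer: B D

Derivation:
Old gcd = 6; gcd of others (without N[1]) = 6
New gcd for candidate v: gcd(6, v). Preserves old gcd iff gcd(6, v) = 6.
  Option A: v=13, gcd(6,13)=1 -> changes
  Option B: v=72, gcd(6,72)=6 -> preserves
  Option C: v=73, gcd(6,73)=1 -> changes
  Option D: v=36, gcd(6,36)=6 -> preserves
  Option E: v=9, gcd(6,9)=3 -> changes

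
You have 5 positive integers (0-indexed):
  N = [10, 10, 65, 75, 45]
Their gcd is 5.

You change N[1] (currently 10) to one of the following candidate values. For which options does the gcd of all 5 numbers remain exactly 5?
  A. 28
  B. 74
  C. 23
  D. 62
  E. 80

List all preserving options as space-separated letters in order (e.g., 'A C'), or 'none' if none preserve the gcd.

Old gcd = 5; gcd of others (without N[1]) = 5
New gcd for candidate v: gcd(5, v). Preserves old gcd iff gcd(5, v) = 5.
  Option A: v=28, gcd(5,28)=1 -> changes
  Option B: v=74, gcd(5,74)=1 -> changes
  Option C: v=23, gcd(5,23)=1 -> changes
  Option D: v=62, gcd(5,62)=1 -> changes
  Option E: v=80, gcd(5,80)=5 -> preserves

Answer: E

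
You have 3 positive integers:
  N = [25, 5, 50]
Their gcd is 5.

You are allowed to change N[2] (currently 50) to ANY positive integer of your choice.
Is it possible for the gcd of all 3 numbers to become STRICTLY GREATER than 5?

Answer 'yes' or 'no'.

Current gcd = 5
gcd of all OTHER numbers (without N[2]=50): gcd([25, 5]) = 5
The new gcd after any change is gcd(5, new_value).
This can be at most 5.
Since 5 = old gcd 5, the gcd can only stay the same or decrease.

Answer: no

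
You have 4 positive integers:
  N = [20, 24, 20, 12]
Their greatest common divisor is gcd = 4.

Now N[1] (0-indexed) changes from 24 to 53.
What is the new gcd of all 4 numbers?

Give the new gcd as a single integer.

Numbers: [20, 24, 20, 12], gcd = 4
Change: index 1, 24 -> 53
gcd of the OTHER numbers (without index 1): gcd([20, 20, 12]) = 4
New gcd = gcd(g_others, new_val) = gcd(4, 53) = 1

Answer: 1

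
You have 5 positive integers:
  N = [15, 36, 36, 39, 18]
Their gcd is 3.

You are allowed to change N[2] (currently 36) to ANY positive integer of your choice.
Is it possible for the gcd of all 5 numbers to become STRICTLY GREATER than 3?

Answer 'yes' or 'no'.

Current gcd = 3
gcd of all OTHER numbers (without N[2]=36): gcd([15, 36, 39, 18]) = 3
The new gcd after any change is gcd(3, new_value).
This can be at most 3.
Since 3 = old gcd 3, the gcd can only stay the same or decrease.

Answer: no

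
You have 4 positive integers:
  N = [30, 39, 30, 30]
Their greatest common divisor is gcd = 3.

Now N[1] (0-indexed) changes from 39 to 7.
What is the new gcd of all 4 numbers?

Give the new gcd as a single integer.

Numbers: [30, 39, 30, 30], gcd = 3
Change: index 1, 39 -> 7
gcd of the OTHER numbers (without index 1): gcd([30, 30, 30]) = 30
New gcd = gcd(g_others, new_val) = gcd(30, 7) = 1

Answer: 1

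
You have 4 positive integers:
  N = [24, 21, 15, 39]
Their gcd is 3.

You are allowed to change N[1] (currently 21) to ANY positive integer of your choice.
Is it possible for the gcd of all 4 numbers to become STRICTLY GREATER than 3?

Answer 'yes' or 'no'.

Current gcd = 3
gcd of all OTHER numbers (without N[1]=21): gcd([24, 15, 39]) = 3
The new gcd after any change is gcd(3, new_value).
This can be at most 3.
Since 3 = old gcd 3, the gcd can only stay the same or decrease.

Answer: no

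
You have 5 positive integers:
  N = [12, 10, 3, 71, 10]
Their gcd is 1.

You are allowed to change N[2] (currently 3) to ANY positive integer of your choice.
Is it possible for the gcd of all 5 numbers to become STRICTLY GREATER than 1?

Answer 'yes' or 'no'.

Current gcd = 1
gcd of all OTHER numbers (without N[2]=3): gcd([12, 10, 71, 10]) = 1
The new gcd after any change is gcd(1, new_value).
This can be at most 1.
Since 1 = old gcd 1, the gcd can only stay the same or decrease.

Answer: no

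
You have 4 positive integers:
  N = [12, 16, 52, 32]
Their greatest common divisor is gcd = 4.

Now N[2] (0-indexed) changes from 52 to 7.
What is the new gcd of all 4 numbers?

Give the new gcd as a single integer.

Numbers: [12, 16, 52, 32], gcd = 4
Change: index 2, 52 -> 7
gcd of the OTHER numbers (without index 2): gcd([12, 16, 32]) = 4
New gcd = gcd(g_others, new_val) = gcd(4, 7) = 1

Answer: 1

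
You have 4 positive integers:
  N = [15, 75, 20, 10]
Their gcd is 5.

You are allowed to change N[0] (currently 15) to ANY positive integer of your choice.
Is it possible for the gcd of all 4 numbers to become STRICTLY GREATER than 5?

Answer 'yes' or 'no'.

Answer: no

Derivation:
Current gcd = 5
gcd of all OTHER numbers (without N[0]=15): gcd([75, 20, 10]) = 5
The new gcd after any change is gcd(5, new_value).
This can be at most 5.
Since 5 = old gcd 5, the gcd can only stay the same or decrease.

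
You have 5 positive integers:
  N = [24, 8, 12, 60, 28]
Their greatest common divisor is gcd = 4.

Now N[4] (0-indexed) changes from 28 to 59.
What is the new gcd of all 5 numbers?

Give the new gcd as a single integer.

Answer: 1

Derivation:
Numbers: [24, 8, 12, 60, 28], gcd = 4
Change: index 4, 28 -> 59
gcd of the OTHER numbers (without index 4): gcd([24, 8, 12, 60]) = 4
New gcd = gcd(g_others, new_val) = gcd(4, 59) = 1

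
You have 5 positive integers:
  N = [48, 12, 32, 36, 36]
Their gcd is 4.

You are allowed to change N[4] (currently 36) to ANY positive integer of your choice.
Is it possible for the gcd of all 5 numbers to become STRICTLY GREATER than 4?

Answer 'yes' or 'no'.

Answer: no

Derivation:
Current gcd = 4
gcd of all OTHER numbers (without N[4]=36): gcd([48, 12, 32, 36]) = 4
The new gcd after any change is gcd(4, new_value).
This can be at most 4.
Since 4 = old gcd 4, the gcd can only stay the same or decrease.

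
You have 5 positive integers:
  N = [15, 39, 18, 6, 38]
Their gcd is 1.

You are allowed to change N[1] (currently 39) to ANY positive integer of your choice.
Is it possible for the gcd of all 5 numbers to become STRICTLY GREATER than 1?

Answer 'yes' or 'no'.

Current gcd = 1
gcd of all OTHER numbers (without N[1]=39): gcd([15, 18, 6, 38]) = 1
The new gcd after any change is gcd(1, new_value).
This can be at most 1.
Since 1 = old gcd 1, the gcd can only stay the same or decrease.

Answer: no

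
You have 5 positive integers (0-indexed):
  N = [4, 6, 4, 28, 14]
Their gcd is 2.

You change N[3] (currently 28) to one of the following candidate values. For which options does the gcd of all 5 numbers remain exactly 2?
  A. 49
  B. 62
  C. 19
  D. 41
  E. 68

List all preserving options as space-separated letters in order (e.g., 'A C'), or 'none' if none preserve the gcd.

Answer: B E

Derivation:
Old gcd = 2; gcd of others (without N[3]) = 2
New gcd for candidate v: gcd(2, v). Preserves old gcd iff gcd(2, v) = 2.
  Option A: v=49, gcd(2,49)=1 -> changes
  Option B: v=62, gcd(2,62)=2 -> preserves
  Option C: v=19, gcd(2,19)=1 -> changes
  Option D: v=41, gcd(2,41)=1 -> changes
  Option E: v=68, gcd(2,68)=2 -> preserves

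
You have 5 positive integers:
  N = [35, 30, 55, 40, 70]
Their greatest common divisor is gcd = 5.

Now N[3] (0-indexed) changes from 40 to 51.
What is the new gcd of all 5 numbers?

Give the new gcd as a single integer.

Numbers: [35, 30, 55, 40, 70], gcd = 5
Change: index 3, 40 -> 51
gcd of the OTHER numbers (without index 3): gcd([35, 30, 55, 70]) = 5
New gcd = gcd(g_others, new_val) = gcd(5, 51) = 1

Answer: 1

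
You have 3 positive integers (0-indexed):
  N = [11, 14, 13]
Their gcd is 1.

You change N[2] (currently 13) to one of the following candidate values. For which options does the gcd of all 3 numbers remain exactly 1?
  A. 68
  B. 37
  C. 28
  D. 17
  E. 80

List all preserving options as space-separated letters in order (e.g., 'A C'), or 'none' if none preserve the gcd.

Old gcd = 1; gcd of others (without N[2]) = 1
New gcd for candidate v: gcd(1, v). Preserves old gcd iff gcd(1, v) = 1.
  Option A: v=68, gcd(1,68)=1 -> preserves
  Option B: v=37, gcd(1,37)=1 -> preserves
  Option C: v=28, gcd(1,28)=1 -> preserves
  Option D: v=17, gcd(1,17)=1 -> preserves
  Option E: v=80, gcd(1,80)=1 -> preserves

Answer: A B C D E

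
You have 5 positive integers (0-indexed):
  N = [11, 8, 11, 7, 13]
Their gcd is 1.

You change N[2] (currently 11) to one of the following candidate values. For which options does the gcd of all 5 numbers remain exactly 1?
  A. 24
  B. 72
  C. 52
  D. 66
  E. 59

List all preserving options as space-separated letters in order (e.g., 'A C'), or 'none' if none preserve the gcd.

Old gcd = 1; gcd of others (without N[2]) = 1
New gcd for candidate v: gcd(1, v). Preserves old gcd iff gcd(1, v) = 1.
  Option A: v=24, gcd(1,24)=1 -> preserves
  Option B: v=72, gcd(1,72)=1 -> preserves
  Option C: v=52, gcd(1,52)=1 -> preserves
  Option D: v=66, gcd(1,66)=1 -> preserves
  Option E: v=59, gcd(1,59)=1 -> preserves

Answer: A B C D E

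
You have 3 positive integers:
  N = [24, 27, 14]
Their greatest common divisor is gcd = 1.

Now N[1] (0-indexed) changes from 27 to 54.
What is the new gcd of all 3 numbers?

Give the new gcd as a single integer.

Numbers: [24, 27, 14], gcd = 1
Change: index 1, 27 -> 54
gcd of the OTHER numbers (without index 1): gcd([24, 14]) = 2
New gcd = gcd(g_others, new_val) = gcd(2, 54) = 2

Answer: 2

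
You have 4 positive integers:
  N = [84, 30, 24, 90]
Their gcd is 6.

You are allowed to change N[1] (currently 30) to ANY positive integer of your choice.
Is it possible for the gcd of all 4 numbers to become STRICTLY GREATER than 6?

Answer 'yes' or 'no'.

Current gcd = 6
gcd of all OTHER numbers (without N[1]=30): gcd([84, 24, 90]) = 6
The new gcd after any change is gcd(6, new_value).
This can be at most 6.
Since 6 = old gcd 6, the gcd can only stay the same or decrease.

Answer: no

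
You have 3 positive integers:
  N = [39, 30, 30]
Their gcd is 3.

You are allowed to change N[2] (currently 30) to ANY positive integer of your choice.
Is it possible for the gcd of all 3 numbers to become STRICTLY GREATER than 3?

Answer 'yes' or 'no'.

Answer: no

Derivation:
Current gcd = 3
gcd of all OTHER numbers (without N[2]=30): gcd([39, 30]) = 3
The new gcd after any change is gcd(3, new_value).
This can be at most 3.
Since 3 = old gcd 3, the gcd can only stay the same or decrease.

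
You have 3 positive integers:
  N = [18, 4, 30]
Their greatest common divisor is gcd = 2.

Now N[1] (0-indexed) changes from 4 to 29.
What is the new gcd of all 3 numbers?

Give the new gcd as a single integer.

Answer: 1

Derivation:
Numbers: [18, 4, 30], gcd = 2
Change: index 1, 4 -> 29
gcd of the OTHER numbers (without index 1): gcd([18, 30]) = 6
New gcd = gcd(g_others, new_val) = gcd(6, 29) = 1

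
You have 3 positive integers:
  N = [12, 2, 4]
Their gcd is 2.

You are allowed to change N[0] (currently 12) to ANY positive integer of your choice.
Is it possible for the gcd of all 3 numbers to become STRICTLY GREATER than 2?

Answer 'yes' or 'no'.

Current gcd = 2
gcd of all OTHER numbers (without N[0]=12): gcd([2, 4]) = 2
The new gcd after any change is gcd(2, new_value).
This can be at most 2.
Since 2 = old gcd 2, the gcd can only stay the same or decrease.

Answer: no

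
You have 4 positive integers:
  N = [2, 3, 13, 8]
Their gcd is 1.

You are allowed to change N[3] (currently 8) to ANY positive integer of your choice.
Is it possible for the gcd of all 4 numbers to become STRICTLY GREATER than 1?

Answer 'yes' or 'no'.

Current gcd = 1
gcd of all OTHER numbers (without N[3]=8): gcd([2, 3, 13]) = 1
The new gcd after any change is gcd(1, new_value).
This can be at most 1.
Since 1 = old gcd 1, the gcd can only stay the same or decrease.

Answer: no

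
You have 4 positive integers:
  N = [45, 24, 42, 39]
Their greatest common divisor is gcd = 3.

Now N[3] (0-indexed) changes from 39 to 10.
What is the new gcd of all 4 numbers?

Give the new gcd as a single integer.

Answer: 1

Derivation:
Numbers: [45, 24, 42, 39], gcd = 3
Change: index 3, 39 -> 10
gcd of the OTHER numbers (without index 3): gcd([45, 24, 42]) = 3
New gcd = gcd(g_others, new_val) = gcd(3, 10) = 1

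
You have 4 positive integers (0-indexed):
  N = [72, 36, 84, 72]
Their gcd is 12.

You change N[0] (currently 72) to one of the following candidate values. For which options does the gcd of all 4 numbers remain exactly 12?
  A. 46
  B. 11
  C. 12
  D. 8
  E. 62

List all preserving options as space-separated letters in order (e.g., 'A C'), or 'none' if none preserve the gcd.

Old gcd = 12; gcd of others (without N[0]) = 12
New gcd for candidate v: gcd(12, v). Preserves old gcd iff gcd(12, v) = 12.
  Option A: v=46, gcd(12,46)=2 -> changes
  Option B: v=11, gcd(12,11)=1 -> changes
  Option C: v=12, gcd(12,12)=12 -> preserves
  Option D: v=8, gcd(12,8)=4 -> changes
  Option E: v=62, gcd(12,62)=2 -> changes

Answer: C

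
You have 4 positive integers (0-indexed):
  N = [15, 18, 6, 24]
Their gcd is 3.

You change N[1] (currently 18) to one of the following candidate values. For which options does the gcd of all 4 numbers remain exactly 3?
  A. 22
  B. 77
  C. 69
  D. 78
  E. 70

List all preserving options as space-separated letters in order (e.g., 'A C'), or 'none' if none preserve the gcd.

Answer: C D

Derivation:
Old gcd = 3; gcd of others (without N[1]) = 3
New gcd for candidate v: gcd(3, v). Preserves old gcd iff gcd(3, v) = 3.
  Option A: v=22, gcd(3,22)=1 -> changes
  Option B: v=77, gcd(3,77)=1 -> changes
  Option C: v=69, gcd(3,69)=3 -> preserves
  Option D: v=78, gcd(3,78)=3 -> preserves
  Option E: v=70, gcd(3,70)=1 -> changes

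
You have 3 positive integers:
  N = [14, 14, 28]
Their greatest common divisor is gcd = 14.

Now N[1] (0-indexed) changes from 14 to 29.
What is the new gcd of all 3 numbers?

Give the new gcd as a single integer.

Answer: 1

Derivation:
Numbers: [14, 14, 28], gcd = 14
Change: index 1, 14 -> 29
gcd of the OTHER numbers (without index 1): gcd([14, 28]) = 14
New gcd = gcd(g_others, new_val) = gcd(14, 29) = 1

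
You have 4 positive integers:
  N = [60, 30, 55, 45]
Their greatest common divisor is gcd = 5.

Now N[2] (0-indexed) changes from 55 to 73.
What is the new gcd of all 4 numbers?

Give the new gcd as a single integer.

Answer: 1

Derivation:
Numbers: [60, 30, 55, 45], gcd = 5
Change: index 2, 55 -> 73
gcd of the OTHER numbers (without index 2): gcd([60, 30, 45]) = 15
New gcd = gcd(g_others, new_val) = gcd(15, 73) = 1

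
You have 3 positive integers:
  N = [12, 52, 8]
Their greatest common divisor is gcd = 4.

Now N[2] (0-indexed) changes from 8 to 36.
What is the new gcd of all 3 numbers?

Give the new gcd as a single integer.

Answer: 4

Derivation:
Numbers: [12, 52, 8], gcd = 4
Change: index 2, 8 -> 36
gcd of the OTHER numbers (without index 2): gcd([12, 52]) = 4
New gcd = gcd(g_others, new_val) = gcd(4, 36) = 4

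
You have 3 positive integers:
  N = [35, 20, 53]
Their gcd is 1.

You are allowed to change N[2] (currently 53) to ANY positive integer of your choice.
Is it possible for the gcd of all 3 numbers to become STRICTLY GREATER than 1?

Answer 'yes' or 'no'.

Answer: yes

Derivation:
Current gcd = 1
gcd of all OTHER numbers (without N[2]=53): gcd([35, 20]) = 5
The new gcd after any change is gcd(5, new_value).
This can be at most 5.
Since 5 > old gcd 1, the gcd CAN increase (e.g., set N[2] = 5).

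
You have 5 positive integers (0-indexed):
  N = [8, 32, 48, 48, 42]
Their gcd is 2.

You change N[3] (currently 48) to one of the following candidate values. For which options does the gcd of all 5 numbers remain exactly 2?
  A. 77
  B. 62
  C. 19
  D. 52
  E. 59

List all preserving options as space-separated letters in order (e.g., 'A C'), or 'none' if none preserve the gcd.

Old gcd = 2; gcd of others (without N[3]) = 2
New gcd for candidate v: gcd(2, v). Preserves old gcd iff gcd(2, v) = 2.
  Option A: v=77, gcd(2,77)=1 -> changes
  Option B: v=62, gcd(2,62)=2 -> preserves
  Option C: v=19, gcd(2,19)=1 -> changes
  Option D: v=52, gcd(2,52)=2 -> preserves
  Option E: v=59, gcd(2,59)=1 -> changes

Answer: B D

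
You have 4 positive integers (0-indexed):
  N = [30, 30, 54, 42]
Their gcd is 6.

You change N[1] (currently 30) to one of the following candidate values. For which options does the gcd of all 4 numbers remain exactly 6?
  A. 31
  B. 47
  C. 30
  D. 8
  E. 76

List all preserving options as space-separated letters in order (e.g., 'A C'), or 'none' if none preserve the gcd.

Old gcd = 6; gcd of others (without N[1]) = 6
New gcd for candidate v: gcd(6, v). Preserves old gcd iff gcd(6, v) = 6.
  Option A: v=31, gcd(6,31)=1 -> changes
  Option B: v=47, gcd(6,47)=1 -> changes
  Option C: v=30, gcd(6,30)=6 -> preserves
  Option D: v=8, gcd(6,8)=2 -> changes
  Option E: v=76, gcd(6,76)=2 -> changes

Answer: C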